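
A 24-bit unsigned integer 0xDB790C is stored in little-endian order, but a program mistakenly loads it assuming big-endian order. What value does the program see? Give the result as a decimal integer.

Stored little-endian, the bytes at ascending addresses are 0C 79 DB.
Read back as big-endian, the last byte is least significant, giving 0x0C79DB.
0x0C79DB = 817627.

817627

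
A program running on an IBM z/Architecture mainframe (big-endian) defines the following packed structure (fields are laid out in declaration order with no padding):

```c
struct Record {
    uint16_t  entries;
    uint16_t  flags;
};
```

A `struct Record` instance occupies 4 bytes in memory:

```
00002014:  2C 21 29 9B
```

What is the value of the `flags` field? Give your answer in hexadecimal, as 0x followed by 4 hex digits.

0x299B

`flags` follows `entries` (2 bytes), so it starts at byte offset 2 and occupies 2 bytes.
Bytes at offsets 2..3: 29 9B.
In big-endian order the high byte comes first in memory.
The bytes are already most-significant first: 0x299B.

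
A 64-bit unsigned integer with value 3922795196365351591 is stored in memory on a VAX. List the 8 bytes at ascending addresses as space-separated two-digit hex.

A7 2A F7 7D 72 91 70 36

3922795196365351591 in hexadecimal, padded to 64 bits, is 0x367091727DF72AA7.
Split into bytes (most-significant first): 36 70 91 72 7D F7 2A A7.
Little-endian stores the least-significant byte at the lowest address.
So at ascending addresses the bytes are A7 2A F7 7D 72 91 70 36.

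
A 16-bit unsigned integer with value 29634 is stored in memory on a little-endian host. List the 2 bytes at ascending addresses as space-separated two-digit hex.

29634 in hexadecimal, padded to 16 bits, is 0x73C2.
Split into bytes (most-significant first): 73 C2.
Little-endian stores the least-significant byte at the lowest address.
So at ascending addresses the bytes are C2 73.

C2 73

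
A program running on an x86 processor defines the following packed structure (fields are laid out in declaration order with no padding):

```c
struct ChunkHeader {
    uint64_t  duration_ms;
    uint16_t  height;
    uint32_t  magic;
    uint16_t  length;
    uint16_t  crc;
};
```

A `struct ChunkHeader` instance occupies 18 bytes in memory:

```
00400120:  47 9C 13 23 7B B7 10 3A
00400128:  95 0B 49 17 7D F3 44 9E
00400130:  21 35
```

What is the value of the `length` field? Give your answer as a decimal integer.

40516

`length` follows `duration_ms` (8 B), `height` (2 B), `magic` (4 B), so it starts at offset 8 + 2 + 4 = 14 and occupies 2 bytes.
Bytes at offsets 14..15: 44 9E.
In little-endian order the low byte comes first in memory.
Reassemble most-significant byte first: 9E 44 → 0x9E44.
0x9E44 = 40516.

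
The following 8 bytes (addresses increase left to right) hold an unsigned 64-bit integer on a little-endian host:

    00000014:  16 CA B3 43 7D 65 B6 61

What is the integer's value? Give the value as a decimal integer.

7040926656121522710

Little-endian: lowest address holds the least-significant byte.
Reassemble most-significant byte first: 61 B6 65 7D 43 B3 CA 16 → 0x61B6657D43B3CA16.
0x61B6657D43B3CA16 = 7040926656121522710.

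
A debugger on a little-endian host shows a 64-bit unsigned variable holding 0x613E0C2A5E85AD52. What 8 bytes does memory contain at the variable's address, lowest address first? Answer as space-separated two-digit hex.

52 AD 85 5E 2A 0C 3E 61

Split into bytes (most-significant first): 61 3E 0C 2A 5E 85 AD 52.
Little-endian stores the least-significant byte at the lowest address.
So at ascending addresses the bytes are 52 AD 85 5E 2A 0C 3E 61.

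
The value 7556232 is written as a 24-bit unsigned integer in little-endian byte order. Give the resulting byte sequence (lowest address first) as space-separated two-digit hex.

88 4C 73

7556232 in hexadecimal, padded to 24 bits, is 0x734C88.
Split into bytes (most-significant first): 73 4C 88.
Little-endian stores the least-significant byte at the lowest address.
So at ascending addresses the bytes are 88 4C 73.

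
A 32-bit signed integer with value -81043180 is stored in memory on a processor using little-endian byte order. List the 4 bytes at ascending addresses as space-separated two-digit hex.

14 61 2B FB

Two's complement of -81043180 in 32 bits: 81043180 = 0x04D49EEC; invert → 0xFB2B6113; add 1 → 0xFB2B6114.
Split into bytes (most-significant first): FB 2B 61 14.
Little-endian stores the least-significant byte at the lowest address.
So at ascending addresses the bytes are 14 61 2B FB.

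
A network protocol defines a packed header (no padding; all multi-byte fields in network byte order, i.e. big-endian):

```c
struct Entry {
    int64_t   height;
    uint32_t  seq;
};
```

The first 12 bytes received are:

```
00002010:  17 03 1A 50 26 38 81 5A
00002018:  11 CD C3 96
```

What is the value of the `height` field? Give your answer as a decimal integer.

1658198019343417690

`height` is the first field, at byte offset 0, occupying 8 bytes.
Bytes at offsets 0..7: 17 03 1A 50 26 38 81 5A.
Big-endian: lowest address holds the most-significant byte.
The bytes are already most-significant first: 0x17031A502638815A.
0x17031A502638815A = 1658198019343417690.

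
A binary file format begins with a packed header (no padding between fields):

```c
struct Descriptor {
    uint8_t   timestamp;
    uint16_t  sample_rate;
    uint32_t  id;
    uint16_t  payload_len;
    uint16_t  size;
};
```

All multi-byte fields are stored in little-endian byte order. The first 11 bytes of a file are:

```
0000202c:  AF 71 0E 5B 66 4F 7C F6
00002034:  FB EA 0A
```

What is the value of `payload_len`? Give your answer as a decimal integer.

64502

`payload_len` follows `timestamp` (1 B), `sample_rate` (2 B), `id` (4 B), so it starts at offset 1 + 2 + 4 = 7 and occupies 2 bytes.
Bytes at offsets 7..8: F6 FB.
Little-endian stores the least-significant byte at the lowest address.
Reassemble most-significant byte first: FB F6 → 0xFBF6.
0xFBF6 = 64502.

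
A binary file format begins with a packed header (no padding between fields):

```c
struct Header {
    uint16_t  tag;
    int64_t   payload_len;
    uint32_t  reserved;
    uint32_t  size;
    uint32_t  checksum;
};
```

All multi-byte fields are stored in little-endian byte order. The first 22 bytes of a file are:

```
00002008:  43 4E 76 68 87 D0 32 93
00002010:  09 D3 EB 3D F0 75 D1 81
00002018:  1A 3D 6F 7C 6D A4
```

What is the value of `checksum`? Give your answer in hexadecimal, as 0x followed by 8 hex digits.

0xA46D7C6F

`checksum` follows `tag` (2 B), `payload_len` (8 B), `reserved` (4 B), `size` (4 B), so it starts at offset 2 + 8 + 4 + 4 = 18 and occupies 4 bytes.
Bytes at offsets 18..21: 6F 7C 6D A4.
Little-endian: lowest address holds the least-significant byte.
Reassemble most-significant byte first: A4 6D 7C 6F → 0xA46D7C6F.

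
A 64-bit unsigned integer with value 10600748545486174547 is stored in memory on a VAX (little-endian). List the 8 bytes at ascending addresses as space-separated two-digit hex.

53 39 F1 0E A3 6C 1D 93

10600748545486174547 in hexadecimal, padded to 64 bits, is 0x931D6CA30EF13953.
Split into bytes (most-significant first): 93 1D 6C A3 0E F1 39 53.
Little-endian stores the least-significant byte at the lowest address.
So at ascending addresses the bytes are 53 39 F1 0E A3 6C 1D 93.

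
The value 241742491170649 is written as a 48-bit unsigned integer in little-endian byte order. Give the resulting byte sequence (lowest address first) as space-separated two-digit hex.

241742491170649 in hexadecimal, padded to 48 bits, is 0xDBDD0F503759.
Split into bytes (most-significant first): DB DD 0F 50 37 59.
In little-endian order the low byte comes first in memory.
So at ascending addresses the bytes are 59 37 50 0F DD DB.

59 37 50 0F DD DB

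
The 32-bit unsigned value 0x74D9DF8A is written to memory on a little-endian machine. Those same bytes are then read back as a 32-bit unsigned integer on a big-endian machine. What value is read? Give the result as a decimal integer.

Stored little-endian, the bytes at ascending addresses are 8A DF D9 74.
Read back as big-endian, the last byte is least significant, giving 0x8ADFD974.
0x8ADFD974 = 2329926004.

2329926004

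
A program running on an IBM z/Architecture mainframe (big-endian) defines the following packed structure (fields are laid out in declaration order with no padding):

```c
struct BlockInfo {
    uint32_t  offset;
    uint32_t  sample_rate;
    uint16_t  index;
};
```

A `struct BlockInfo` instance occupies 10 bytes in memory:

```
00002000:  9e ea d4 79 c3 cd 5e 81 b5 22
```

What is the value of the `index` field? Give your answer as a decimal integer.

`index` follows `offset` (4 B), `sample_rate` (4 B), so it starts at offset 4 + 4 = 8 and occupies 2 bytes.
Bytes at offsets 8..9: B5 22.
Big-endian: lowest address holds the most-significant byte.
The bytes are already most-significant first: 0xB522.
0xB522 = 46370.

46370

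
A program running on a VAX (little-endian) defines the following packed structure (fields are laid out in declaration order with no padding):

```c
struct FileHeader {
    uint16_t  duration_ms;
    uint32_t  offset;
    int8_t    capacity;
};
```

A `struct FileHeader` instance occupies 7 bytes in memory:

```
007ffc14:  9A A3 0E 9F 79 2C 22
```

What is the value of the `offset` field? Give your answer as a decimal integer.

746168078

`offset` follows `duration_ms` (2 bytes), so it starts at byte offset 2 and occupies 4 bytes.
Bytes at offsets 2..5: 0E 9F 79 2C.
In little-endian order the low byte comes first in memory.
Reassemble most-significant byte first: 2C 79 9F 0E → 0x2C799F0E.
0x2C799F0E = 746168078.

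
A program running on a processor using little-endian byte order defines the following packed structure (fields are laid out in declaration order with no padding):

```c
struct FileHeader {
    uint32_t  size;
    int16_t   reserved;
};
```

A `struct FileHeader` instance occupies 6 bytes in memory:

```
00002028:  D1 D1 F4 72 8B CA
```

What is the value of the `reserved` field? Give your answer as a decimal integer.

-13685

`reserved` follows `size` (4 bytes), so it starts at byte offset 4 and occupies 2 bytes.
Bytes at offsets 4..5: 8B CA.
Little-endian: lowest address holds the least-significant byte.
Reassemble most-significant byte first: CA 8B → 0xCA8B.
Top bit is set, so as a signed 16-bit value this is 0xCA8B − 2^16 = -13685.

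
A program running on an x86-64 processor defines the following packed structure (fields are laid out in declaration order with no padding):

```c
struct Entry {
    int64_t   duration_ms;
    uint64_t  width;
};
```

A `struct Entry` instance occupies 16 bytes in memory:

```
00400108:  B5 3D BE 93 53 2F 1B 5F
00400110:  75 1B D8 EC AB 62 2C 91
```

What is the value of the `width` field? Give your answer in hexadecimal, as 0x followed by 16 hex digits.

0x912C62ABECD81B75

`width` follows `duration_ms` (8 bytes), so it starts at byte offset 8 and occupies 8 bytes.
Bytes at offsets 8..15: 75 1B D8 EC AB 62 2C 91.
Little-endian: lowest address holds the least-significant byte.
Reassemble most-significant byte first: 91 2C 62 AB EC D8 1B 75 → 0x912C62ABECD81B75.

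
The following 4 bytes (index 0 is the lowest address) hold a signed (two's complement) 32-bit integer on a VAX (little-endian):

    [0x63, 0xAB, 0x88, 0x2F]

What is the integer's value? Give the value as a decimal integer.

Little-endian: lowest address holds the least-significant byte.
Reassemble most-significant byte first: 2F 88 AB 63 → 0x2F88AB63.
0x2F88AB63 = 797485923.

797485923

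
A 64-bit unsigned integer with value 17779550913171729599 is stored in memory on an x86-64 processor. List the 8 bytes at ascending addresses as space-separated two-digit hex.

BF AC 92 FD 5A A7 BD F6

17779550913171729599 in hexadecimal, padded to 64 bits, is 0xF6BDA75AFD92ACBF.
Split into bytes (most-significant first): F6 BD A7 5A FD 92 AC BF.
Little-endian: lowest address holds the least-significant byte.
So at ascending addresses the bytes are BF AC 92 FD 5A A7 BD F6.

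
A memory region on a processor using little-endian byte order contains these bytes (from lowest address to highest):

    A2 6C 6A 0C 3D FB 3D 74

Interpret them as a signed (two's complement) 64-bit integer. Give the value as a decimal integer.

8376127121598868642

In little-endian order the low byte comes first in memory.
Reassemble most-significant byte first: 74 3D FB 3D 0C 6A 6C A2 → 0x743DFB3D0C6A6CA2.
0x743DFB3D0C6A6CA2 = 8376127121598868642.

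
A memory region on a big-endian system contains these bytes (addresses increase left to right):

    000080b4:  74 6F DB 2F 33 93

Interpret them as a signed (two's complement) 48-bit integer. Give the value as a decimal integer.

Big-endian stores the most-significant byte at the lowest address.
The bytes are already most-significant first: 0x746FDB2F3393.
0x746FDB2F3393 = 128023767495571.

128023767495571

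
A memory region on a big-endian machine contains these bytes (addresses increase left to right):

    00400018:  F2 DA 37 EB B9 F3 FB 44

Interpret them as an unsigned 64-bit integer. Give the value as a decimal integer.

17499360787678100292

In big-endian order the high byte comes first in memory.
The bytes are already most-significant first: 0xF2DA37EBB9F3FB44.
0xF2DA37EBB9F3FB44 = 17499360787678100292.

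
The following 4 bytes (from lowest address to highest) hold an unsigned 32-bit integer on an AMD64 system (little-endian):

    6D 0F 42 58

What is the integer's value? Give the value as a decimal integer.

In little-endian order the low byte comes first in memory.
Reassemble most-significant byte first: 58 42 0F 6D → 0x58420F6D.
0x58420F6D = 1480724333.

1480724333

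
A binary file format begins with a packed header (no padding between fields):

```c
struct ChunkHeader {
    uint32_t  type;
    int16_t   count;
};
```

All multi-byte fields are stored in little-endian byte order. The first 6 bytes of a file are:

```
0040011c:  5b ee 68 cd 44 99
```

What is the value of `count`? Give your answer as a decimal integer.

`count` follows `type` (4 bytes), so it starts at byte offset 4 and occupies 2 bytes.
Bytes at offsets 4..5: 44 99.
Little-endian stores the least-significant byte at the lowest address.
Reassemble most-significant byte first: 99 44 → 0x9944.
Top bit is set, so as a signed 16-bit value this is 0x9944 − 2^16 = -26300.

-26300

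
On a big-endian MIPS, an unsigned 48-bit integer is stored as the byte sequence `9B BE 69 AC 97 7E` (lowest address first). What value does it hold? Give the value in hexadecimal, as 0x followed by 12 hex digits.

0x9BBE69AC977E

In big-endian order the high byte comes first in memory.
The bytes are already most-significant first: 0x9BBE69AC977E.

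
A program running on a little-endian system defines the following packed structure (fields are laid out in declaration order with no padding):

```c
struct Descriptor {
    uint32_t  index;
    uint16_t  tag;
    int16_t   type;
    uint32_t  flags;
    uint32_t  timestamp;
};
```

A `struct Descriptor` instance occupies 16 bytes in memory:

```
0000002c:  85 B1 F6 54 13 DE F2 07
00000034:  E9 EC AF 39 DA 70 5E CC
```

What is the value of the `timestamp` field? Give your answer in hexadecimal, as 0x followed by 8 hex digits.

`timestamp` follows `index` (4 B), `tag` (2 B), `type` (2 B), `flags` (4 B), so it starts at offset 4 + 2 + 2 + 4 = 12 and occupies 4 bytes.
Bytes at offsets 12..15: DA 70 5E CC.
Little-endian: lowest address holds the least-significant byte.
Reassemble most-significant byte first: CC 5E 70 DA → 0xCC5E70DA.

0xCC5E70DA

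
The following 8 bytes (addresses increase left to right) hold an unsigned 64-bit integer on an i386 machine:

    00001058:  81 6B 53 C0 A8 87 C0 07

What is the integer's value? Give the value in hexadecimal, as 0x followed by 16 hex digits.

Little-endian stores the least-significant byte at the lowest address.
Reassemble most-significant byte first: 07 C0 87 A8 C0 53 6B 81 → 0x07C087A8C0536B81.

0x07C087A8C0536B81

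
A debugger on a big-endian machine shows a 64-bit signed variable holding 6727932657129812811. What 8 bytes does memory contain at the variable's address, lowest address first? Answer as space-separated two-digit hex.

5D 5E 6B 1B 04 F8 F3 4B

6727932657129812811 in hexadecimal, padded to 64 bits, is 0x5D5E6B1B04F8F34B.
Split into bytes (most-significant first): 5D 5E 6B 1B 04 F8 F3 4B.
Big-endian stores the most-significant byte at the lowest address.
So the memory order matches the most-significant-first order: 5D 5E 6B 1B 04 F8 F3 4B.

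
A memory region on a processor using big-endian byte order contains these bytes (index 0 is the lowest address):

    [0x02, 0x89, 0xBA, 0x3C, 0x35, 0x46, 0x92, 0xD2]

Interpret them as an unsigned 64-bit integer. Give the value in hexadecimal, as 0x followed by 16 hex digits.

0x0289BA3C354692D2

In big-endian order the high byte comes first in memory.
The bytes are already most-significant first: 0x0289BA3C354692D2.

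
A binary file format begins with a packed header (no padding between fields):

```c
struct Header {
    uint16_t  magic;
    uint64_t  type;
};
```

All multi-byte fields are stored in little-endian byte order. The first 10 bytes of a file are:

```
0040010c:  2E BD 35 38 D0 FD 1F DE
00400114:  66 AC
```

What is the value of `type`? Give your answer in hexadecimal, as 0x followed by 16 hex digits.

`type` follows `magic` (2 bytes), so it starts at byte offset 2 and occupies 8 bytes.
Bytes at offsets 2..9: 35 38 D0 FD 1F DE 66 AC.
Little-endian: lowest address holds the least-significant byte.
Reassemble most-significant byte first: AC 66 DE 1F FD D0 38 35 → 0xAC66DE1FFDD03835.

0xAC66DE1FFDD03835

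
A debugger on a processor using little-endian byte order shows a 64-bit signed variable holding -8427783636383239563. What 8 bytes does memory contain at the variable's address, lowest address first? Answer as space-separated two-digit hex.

75 F2 86 5D 6F 7F 0A 8B

Two's complement of -8427783636383239563 in 64 bits: 8427783636383239563 = 0x74F58090A2790D8B; invert → 0x8B0A7F6F5D86F274; add 1 → 0x8B0A7F6F5D86F275.
Split into bytes (most-significant first): 8B 0A 7F 6F 5D 86 F2 75.
Little-endian: lowest address holds the least-significant byte.
So at ascending addresses the bytes are 75 F2 86 5D 6F 7F 0A 8B.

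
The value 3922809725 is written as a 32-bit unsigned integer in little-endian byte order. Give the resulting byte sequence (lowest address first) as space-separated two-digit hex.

3922809725 in hexadecimal, padded to 32 bits, is 0xE9D1537D.
Split into bytes (most-significant first): E9 D1 53 7D.
Little-endian stores the least-significant byte at the lowest address.
So at ascending addresses the bytes are 7D 53 D1 E9.

7D 53 D1 E9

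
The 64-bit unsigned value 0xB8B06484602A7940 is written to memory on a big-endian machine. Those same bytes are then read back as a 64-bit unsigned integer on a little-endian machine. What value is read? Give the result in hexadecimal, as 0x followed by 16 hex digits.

Stored big-endian, the bytes at ascending addresses are B8 B0 64 84 60 2A 79 40.
Read back as little-endian, the first byte is least significant, giving 0x40792A608464B0B8.

0x40792A608464B0B8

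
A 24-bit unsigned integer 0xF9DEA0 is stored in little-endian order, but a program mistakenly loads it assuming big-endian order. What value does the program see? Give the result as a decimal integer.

Stored little-endian, the bytes at ascending addresses are A0 DE F9.
Read back as big-endian, the last byte is least significant, giving 0xA0DEF9.
0xA0DEF9 = 10542841.

10542841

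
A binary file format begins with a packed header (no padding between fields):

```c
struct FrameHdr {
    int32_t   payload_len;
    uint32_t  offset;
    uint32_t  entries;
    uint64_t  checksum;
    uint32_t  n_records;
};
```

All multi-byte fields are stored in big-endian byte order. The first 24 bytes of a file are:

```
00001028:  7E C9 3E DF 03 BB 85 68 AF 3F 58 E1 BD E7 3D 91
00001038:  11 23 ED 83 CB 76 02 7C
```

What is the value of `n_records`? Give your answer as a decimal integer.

3413508732

`n_records` follows `payload_len` (4 B), `offset` (4 B), `entries` (4 B), `checksum` (8 B), so it starts at offset 4 + 4 + 4 + 8 = 20 and occupies 4 bytes.
Bytes at offsets 20..23: CB 76 02 7C.
In big-endian order the high byte comes first in memory.
The bytes are already most-significant first: 0xCB76027C.
0xCB76027C = 3413508732.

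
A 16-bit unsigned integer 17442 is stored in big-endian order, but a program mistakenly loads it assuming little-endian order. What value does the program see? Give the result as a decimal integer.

17442 in 16-bit hexadecimal is 0x4422.
Stored big-endian, the bytes at ascending addresses are 44 22.
Read back as little-endian, the first byte is least significant, giving 0x2244.
0x2244 = 8772.

8772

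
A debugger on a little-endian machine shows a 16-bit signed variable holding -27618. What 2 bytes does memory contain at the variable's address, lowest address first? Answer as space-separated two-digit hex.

1E 94

Two's complement of -27618 in 16 bits: 27618 = 0x6BE2; invert → 0x941D; add 1 → 0x941E.
Split into bytes (most-significant first): 94 1E.
In little-endian order the low byte comes first in memory.
So at ascending addresses the bytes are 1E 94.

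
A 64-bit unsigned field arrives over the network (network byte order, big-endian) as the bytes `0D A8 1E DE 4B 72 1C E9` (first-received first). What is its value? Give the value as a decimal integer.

Big-endian stores the most-significant byte at the lowest address.
The bytes are already most-significant first: 0x0DA81EDE4B721CE9.
0x0DA81EDE4B721CE9 = 984070458677796073.

984070458677796073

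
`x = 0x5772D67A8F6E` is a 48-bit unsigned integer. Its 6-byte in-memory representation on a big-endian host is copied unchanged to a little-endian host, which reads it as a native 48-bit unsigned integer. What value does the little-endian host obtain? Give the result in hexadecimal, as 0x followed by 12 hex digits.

0x6E8F7AD67257

Stored big-endian, the bytes at ascending addresses are 57 72 D6 7A 8F 6E.
Read back as little-endian, the first byte is least significant, giving 0x6E8F7AD67257.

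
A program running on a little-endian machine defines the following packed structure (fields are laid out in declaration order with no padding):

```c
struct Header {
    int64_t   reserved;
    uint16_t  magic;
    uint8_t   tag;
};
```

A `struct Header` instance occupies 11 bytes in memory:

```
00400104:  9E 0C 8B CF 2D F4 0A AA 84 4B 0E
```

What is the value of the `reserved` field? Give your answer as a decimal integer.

-6193869859901993826

`reserved` is the first field, at byte offset 0, occupying 8 bytes.
Bytes at offsets 0..7: 9E 0C 8B CF 2D F4 0A AA.
Little-endian stores the least-significant byte at the lowest address.
Reassemble most-significant byte first: AA 0A F4 2D CF 8B 0C 9E → 0xAA0AF42DCF8B0C9E.
Top bit is set, so as a signed 64-bit value this is 0xAA0AF42DCF8B0C9E − 2^64 = -6193869859901993826.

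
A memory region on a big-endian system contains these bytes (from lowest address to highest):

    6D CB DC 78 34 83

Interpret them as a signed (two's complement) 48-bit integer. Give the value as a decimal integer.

In big-endian order the high byte comes first in memory.
The bytes are already most-significant first: 0x6DCBDC783483.
0x6DCBDC783483 = 120722344653955.

120722344653955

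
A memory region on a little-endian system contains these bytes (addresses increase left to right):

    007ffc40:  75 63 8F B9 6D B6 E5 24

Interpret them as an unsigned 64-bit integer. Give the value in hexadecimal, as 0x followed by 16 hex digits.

0x24E5B66DB98F6375

Little-endian: lowest address holds the least-significant byte.
Reassemble most-significant byte first: 24 E5 B6 6D B9 8F 63 75 → 0x24E5B66DB98F6375.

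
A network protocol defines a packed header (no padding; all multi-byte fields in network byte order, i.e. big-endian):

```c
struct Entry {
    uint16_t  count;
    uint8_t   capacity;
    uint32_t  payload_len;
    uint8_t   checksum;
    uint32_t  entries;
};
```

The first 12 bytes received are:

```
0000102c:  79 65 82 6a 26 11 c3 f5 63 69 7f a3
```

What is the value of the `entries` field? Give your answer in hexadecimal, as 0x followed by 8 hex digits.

0x63697FA3

`entries` follows `count` (2 B), `capacity` (1 B), `payload_len` (4 B), `checksum` (1 B), so it starts at offset 2 + 1 + 4 + 1 = 8 and occupies 4 bytes.
Bytes at offsets 8..11: 63 69 7F A3.
Big-endian: lowest address holds the most-significant byte.
The bytes are already most-significant first: 0x63697FA3.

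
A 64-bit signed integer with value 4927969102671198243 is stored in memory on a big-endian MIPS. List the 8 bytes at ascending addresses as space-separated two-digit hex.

44 63 A9 CA 14 D1 38 23

4927969102671198243 in hexadecimal, padded to 64 bits, is 0x4463A9CA14D13823.
Split into bytes (most-significant first): 44 63 A9 CA 14 D1 38 23.
In big-endian order the high byte comes first in memory.
So the memory order matches the most-significant-first order: 44 63 A9 CA 14 D1 38 23.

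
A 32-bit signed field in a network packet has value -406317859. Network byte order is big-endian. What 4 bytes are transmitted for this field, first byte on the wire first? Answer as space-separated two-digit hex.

Two's complement of -406317859 in 32 bits: 406317859 = 0x1837EB23; invert → 0xE7C814DC; add 1 → 0xE7C814DD.
Split into bytes (most-significant first): E7 C8 14 DD.
Big-endian stores the most-significant byte at the lowest address.
So the memory order matches the most-significant-first order: E7 C8 14 DD.

E7 C8 14 DD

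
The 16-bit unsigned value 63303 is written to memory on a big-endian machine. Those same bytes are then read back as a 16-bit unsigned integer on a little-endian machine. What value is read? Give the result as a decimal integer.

63303 in 16-bit hexadecimal is 0xF747.
Stored big-endian, the bytes at ascending addresses are F7 47.
Read back as little-endian, the first byte is least significant, giving 0x47F7.
0x47F7 = 18423.

18423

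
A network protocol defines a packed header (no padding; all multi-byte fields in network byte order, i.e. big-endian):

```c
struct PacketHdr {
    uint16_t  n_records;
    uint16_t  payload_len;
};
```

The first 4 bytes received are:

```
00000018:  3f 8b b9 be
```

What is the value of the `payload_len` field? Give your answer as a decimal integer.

`payload_len` follows `n_records` (2 bytes), so it starts at byte offset 2 and occupies 2 bytes.
Bytes at offsets 2..3: B9 BE.
Big-endian stores the most-significant byte at the lowest address.
The bytes are already most-significant first: 0xB9BE.
0xB9BE = 47550.

47550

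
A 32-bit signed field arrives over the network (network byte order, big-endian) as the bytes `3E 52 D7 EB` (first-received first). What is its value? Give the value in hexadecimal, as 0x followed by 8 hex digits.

0x3E52D7EB

Big-endian stores the most-significant byte at the lowest address.
The bytes are already most-significant first: 0x3E52D7EB.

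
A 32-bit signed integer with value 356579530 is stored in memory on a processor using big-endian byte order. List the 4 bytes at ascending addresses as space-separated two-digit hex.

15 40 F8 CA

356579530 in hexadecimal, padded to 32 bits, is 0x1540F8CA.
Split into bytes (most-significant first): 15 40 F8 CA.
Big-endian stores the most-significant byte at the lowest address.
So the memory order matches the most-significant-first order: 15 40 F8 CA.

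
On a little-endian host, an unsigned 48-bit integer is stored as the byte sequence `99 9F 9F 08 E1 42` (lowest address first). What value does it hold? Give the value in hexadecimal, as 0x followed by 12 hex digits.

Little-endian stores the least-significant byte at the lowest address.
Reassemble most-significant byte first: 42 E1 08 9F 9F 99 → 0x42E1089F9F99.

0x42E1089F9F99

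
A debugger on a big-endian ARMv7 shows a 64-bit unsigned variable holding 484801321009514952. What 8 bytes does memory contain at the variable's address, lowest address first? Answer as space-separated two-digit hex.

484801321009514952 in hexadecimal, padded to 64 bits, is 0x06BA5C3B9D6989C8.
Split into bytes (most-significant first): 06 BA 5C 3B 9D 69 89 C8.
In big-endian order the high byte comes first in memory.
So the memory order matches the most-significant-first order: 06 BA 5C 3B 9D 69 89 C8.

06 BA 5C 3B 9D 69 89 C8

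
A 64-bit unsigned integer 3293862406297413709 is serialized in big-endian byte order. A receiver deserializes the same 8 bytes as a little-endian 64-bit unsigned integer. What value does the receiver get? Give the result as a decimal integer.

5613840471746328109

3293862406297413709 in 64-bit hexadecimal is 0x2DB626682A5EE84D.
Stored big-endian, the bytes at ascending addresses are 2D B6 26 68 2A 5E E8 4D.
Read back as little-endian, the first byte is least significant, giving 0x4DE85E2A6826B62D.
0x4DE85E2A6826B62D = 5613840471746328109.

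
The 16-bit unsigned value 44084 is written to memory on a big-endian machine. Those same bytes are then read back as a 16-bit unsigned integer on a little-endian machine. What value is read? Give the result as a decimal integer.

13484

44084 in 16-bit hexadecimal is 0xAC34.
Stored big-endian, the bytes at ascending addresses are AC 34.
Read back as little-endian, the first byte is least significant, giving 0x34AC.
0x34AC = 13484.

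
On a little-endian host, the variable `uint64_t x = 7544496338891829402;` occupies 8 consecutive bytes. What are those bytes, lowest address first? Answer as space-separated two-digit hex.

9A F0 E1 A0 72 6F B3 68

7544496338891829402 in hexadecimal, padded to 64 bits, is 0x68B36F72A0E1F09A.
Split into bytes (most-significant first): 68 B3 6F 72 A0 E1 F0 9A.
In little-endian order the low byte comes first in memory.
So at ascending addresses the bytes are 9A F0 E1 A0 72 6F B3 68.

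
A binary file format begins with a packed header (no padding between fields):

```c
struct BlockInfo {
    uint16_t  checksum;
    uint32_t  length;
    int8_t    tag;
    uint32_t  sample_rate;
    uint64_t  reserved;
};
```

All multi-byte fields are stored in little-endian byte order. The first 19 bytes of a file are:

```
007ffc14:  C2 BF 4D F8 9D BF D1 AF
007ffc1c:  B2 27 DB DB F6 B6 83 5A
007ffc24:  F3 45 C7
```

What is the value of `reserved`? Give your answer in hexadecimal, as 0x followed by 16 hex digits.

0xC745F35A83B6F6DB

`reserved` follows `checksum` (2 B), `length` (4 B), `tag` (1 B), `sample_rate` (4 B), so it starts at offset 2 + 4 + 1 + 4 = 11 and occupies 8 bytes.
Bytes at offsets 11..18: DB F6 B6 83 5A F3 45 C7.
Little-endian stores the least-significant byte at the lowest address.
Reassemble most-significant byte first: C7 45 F3 5A 83 B6 F6 DB → 0xC745F35A83B6F6DB.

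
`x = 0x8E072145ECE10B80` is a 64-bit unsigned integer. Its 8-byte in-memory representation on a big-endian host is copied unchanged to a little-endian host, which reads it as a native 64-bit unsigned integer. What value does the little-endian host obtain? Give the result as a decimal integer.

9226716666486917006

Stored big-endian, the bytes at ascending addresses are 8E 07 21 45 EC E1 0B 80.
Read back as little-endian, the first byte is least significant, giving 0x800BE1EC4521078E.
0x800BE1EC4521078E = 9226716666486917006.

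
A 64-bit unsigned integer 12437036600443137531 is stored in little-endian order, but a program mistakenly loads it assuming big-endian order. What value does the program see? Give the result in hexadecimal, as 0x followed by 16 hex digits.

0xFBEDF1D3E43A99AC

12437036600443137531 in 64-bit hexadecimal is 0xAC993AE4D3F1EDFB.
Stored little-endian, the bytes at ascending addresses are FB ED F1 D3 E4 3A 99 AC.
Read back as big-endian, the last byte is least significant, giving 0xFBEDF1D3E43A99AC.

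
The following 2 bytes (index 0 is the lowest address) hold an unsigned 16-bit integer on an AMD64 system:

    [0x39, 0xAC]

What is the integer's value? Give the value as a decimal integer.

44089

Little-endian: lowest address holds the least-significant byte.
Reassemble most-significant byte first: AC 39 → 0xAC39.
0xAC39 = 44089.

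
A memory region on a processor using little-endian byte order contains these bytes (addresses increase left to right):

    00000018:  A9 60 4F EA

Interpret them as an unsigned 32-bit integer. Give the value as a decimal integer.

Little-endian stores the least-significant byte at the lowest address.
Reassemble most-significant byte first: EA 4F 60 A9 → 0xEA4F60A9.
0xEA4F60A9 = 3931070633.

3931070633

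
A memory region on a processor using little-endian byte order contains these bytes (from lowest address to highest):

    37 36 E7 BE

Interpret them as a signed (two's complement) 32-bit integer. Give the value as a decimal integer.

Little-endian stores the least-significant byte at the lowest address.
Reassemble most-significant byte first: BE E7 36 37 → 0xBEE73637.
Top bit is set, so as a signed 32-bit value this is 0xBEE73637 − 2^32 = -1092143561.

-1092143561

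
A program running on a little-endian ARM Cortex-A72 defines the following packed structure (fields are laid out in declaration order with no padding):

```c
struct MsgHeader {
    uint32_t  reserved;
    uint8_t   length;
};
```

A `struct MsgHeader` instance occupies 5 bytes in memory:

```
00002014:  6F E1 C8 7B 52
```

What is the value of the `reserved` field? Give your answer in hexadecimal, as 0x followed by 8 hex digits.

`reserved` is the first field, at byte offset 0, occupying 4 bytes.
Bytes at offsets 0..3: 6F E1 C8 7B.
Little-endian: lowest address holds the least-significant byte.
Reassemble most-significant byte first: 7B C8 E1 6F → 0x7BC8E16F.

0x7BC8E16F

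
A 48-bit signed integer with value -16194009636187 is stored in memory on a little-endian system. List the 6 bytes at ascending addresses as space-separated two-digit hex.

Two's complement of -16194009636187 in 48 bits: 16194009636187 = 0x0EBA76311D5B; invert → 0xF14589CEE2A4; add 1 → 0xF14589CEE2A5.
Split into bytes (most-significant first): F1 45 89 CE E2 A5.
Little-endian stores the least-significant byte at the lowest address.
So at ascending addresses the bytes are A5 E2 CE 89 45 F1.

A5 E2 CE 89 45 F1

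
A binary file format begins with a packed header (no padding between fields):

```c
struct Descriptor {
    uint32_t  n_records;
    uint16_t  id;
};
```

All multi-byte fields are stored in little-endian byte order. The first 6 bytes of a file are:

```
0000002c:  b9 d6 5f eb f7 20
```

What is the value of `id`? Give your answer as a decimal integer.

`id` follows `n_records` (4 bytes), so it starts at byte offset 4 and occupies 2 bytes.
Bytes at offsets 4..5: F7 20.
Little-endian stores the least-significant byte at the lowest address.
Reassemble most-significant byte first: 20 F7 → 0x20F7.
0x20F7 = 8439.

8439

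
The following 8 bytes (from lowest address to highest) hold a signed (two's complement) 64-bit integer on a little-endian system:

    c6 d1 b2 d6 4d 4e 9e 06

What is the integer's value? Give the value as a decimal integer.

Little-endian: lowest address holds the least-significant byte.
Reassemble most-significant byte first: 06 9E 4E 4D D6 B2 D1 C6 → 0x069E4E4DD6B2D1C6.
0x069E4E4DD6B2D1C6 = 476904706769342918.

476904706769342918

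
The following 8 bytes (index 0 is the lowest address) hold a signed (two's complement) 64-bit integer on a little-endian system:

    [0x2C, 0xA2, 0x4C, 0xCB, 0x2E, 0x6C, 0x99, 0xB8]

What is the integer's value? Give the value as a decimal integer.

Little-endian stores the least-significant byte at the lowest address.
Reassemble most-significant byte first: B8 99 6C 2E CB 4C A2 2C → 0xB8996C2ECB4CA22C.
Top bit is set, so as a signed 64-bit value this is 0xB8996C2ECB4CA22C − 2^64 = -5144962151058988500.

-5144962151058988500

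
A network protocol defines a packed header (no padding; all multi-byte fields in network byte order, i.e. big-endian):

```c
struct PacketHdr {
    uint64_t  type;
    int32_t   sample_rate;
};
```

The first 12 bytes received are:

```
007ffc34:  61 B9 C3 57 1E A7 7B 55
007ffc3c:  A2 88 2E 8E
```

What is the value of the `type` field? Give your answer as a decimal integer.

`type` is the first field, at byte offset 0, occupying 8 bytes.
Bytes at offsets 0..7: 61 B9 C3 57 1E A7 7B 55.
In big-endian order the high byte comes first in memory.
The bytes are already most-significant first: 0x61B9C3571EA77B55.
0x61B9C3571EA77B55 = 7041874271314344789.

7041874271314344789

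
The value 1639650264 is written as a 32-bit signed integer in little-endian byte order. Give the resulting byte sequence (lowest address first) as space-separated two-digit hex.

1639650264 in hexadecimal, padded to 32 bits, is 0x61BB13D8.
Split into bytes (most-significant first): 61 BB 13 D8.
Little-endian stores the least-significant byte at the lowest address.
So at ascending addresses the bytes are D8 13 BB 61.

D8 13 BB 61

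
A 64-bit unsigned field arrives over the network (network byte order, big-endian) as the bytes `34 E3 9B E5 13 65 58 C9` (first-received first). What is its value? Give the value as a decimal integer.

Big-endian: lowest address holds the most-significant byte.
The bytes are already most-significant first: 0x34E39BE5136558C9.
0x34E39BE5136558C9 = 3811061117860796617.

3811061117860796617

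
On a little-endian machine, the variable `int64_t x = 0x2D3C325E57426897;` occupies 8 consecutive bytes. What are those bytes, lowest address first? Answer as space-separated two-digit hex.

Split into bytes (most-significant first): 2D 3C 32 5E 57 42 68 97.
Little-endian stores the least-significant byte at the lowest address.
So at ascending addresses the bytes are 97 68 42 57 5E 32 3C 2D.

97 68 42 57 5E 32 3C 2D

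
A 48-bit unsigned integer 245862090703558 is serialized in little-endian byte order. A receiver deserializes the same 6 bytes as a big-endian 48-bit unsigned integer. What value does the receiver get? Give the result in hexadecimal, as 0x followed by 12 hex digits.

245862090703558 in 48-bit hexadecimal is 0xDF9C3A9482C6.
Stored little-endian, the bytes at ascending addresses are C6 82 94 3A 9C DF.
Read back as big-endian, the last byte is least significant, giving 0xC682943A9CDF.

0xC682943A9CDF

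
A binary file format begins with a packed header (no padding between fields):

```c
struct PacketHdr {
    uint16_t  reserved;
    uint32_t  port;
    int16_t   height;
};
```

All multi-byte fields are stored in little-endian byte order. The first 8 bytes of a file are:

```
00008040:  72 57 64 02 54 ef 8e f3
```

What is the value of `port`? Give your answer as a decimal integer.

4015260260

`port` follows `reserved` (2 bytes), so it starts at byte offset 2 and occupies 4 bytes.
Bytes at offsets 2..5: 64 02 54 EF.
Little-endian: lowest address holds the least-significant byte.
Reassemble most-significant byte first: EF 54 02 64 → 0xEF540264.
0xEF540264 = 4015260260.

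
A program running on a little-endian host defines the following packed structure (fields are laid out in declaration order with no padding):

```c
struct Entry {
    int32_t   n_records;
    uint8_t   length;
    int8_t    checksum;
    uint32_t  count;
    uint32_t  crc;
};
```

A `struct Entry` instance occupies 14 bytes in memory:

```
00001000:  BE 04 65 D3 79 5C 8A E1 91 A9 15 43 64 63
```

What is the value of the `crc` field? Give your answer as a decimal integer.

1667515157

`crc` follows `n_records` (4 B), `length` (1 B), `checksum` (1 B), `count` (4 B), so it starts at offset 4 + 1 + 1 + 4 = 10 and occupies 4 bytes.
Bytes at offsets 10..13: 15 43 64 63.
Little-endian stores the least-significant byte at the lowest address.
Reassemble most-significant byte first: 63 64 43 15 → 0x63644315.
0x63644315 = 1667515157.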